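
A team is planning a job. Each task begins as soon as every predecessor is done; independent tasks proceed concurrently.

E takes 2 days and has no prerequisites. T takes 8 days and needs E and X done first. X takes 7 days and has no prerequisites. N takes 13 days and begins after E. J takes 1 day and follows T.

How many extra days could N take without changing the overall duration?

X→T→J = 7+8+1 = 16 sets the makespan at 16 days.
The longest chain containing N totals 15 days.
Slack of N = 3 − 2 = 1 day.

1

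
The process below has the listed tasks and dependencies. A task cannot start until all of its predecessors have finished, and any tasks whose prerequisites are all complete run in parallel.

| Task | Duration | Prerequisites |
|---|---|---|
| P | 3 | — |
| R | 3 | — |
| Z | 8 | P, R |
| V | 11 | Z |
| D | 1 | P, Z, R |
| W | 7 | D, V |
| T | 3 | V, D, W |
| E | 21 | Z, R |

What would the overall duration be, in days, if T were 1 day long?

As given, the longest chain is P→Z→V→W→T = 3+8+11+7+3 = 32, so the finish is 32 days.
T is on the critical path; changing it to 1 makes that path 30 days.
New critical path: P→Z→E = 3+8+21 = 32 ⇒ 32 days.

32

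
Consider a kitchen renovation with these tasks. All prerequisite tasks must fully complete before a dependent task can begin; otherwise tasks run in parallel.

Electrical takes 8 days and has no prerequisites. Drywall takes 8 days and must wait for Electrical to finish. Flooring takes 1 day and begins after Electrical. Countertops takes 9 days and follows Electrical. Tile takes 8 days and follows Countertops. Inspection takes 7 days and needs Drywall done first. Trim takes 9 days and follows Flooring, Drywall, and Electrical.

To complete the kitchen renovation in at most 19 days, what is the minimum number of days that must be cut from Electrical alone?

Current finish: 25 days; target: 19.
Electrical is on every critical path, so each day cut from Electrical cuts the finish by one (this holds down to a finish of 18).
Need 25 − 19 = 6 days off Electrical → Electrical becomes 2 days, finish becomes 19.

6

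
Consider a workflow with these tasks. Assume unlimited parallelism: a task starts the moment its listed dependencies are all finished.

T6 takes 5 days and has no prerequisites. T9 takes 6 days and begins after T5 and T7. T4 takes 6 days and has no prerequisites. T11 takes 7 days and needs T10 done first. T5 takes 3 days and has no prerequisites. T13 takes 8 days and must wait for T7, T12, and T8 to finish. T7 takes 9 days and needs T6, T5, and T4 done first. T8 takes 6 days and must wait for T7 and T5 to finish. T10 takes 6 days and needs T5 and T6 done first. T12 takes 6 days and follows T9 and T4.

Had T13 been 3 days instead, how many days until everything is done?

30

Actual critical path: T4→T7→T9→T12→T13 = 6+9+6+6+8 = 35 ⇒ 35 days.
Since T13 is critical, the -5 change carries straight to that chain (now 30 days).
The critical path is still T4→T7→T9→T12→T13; finish is now 30 days.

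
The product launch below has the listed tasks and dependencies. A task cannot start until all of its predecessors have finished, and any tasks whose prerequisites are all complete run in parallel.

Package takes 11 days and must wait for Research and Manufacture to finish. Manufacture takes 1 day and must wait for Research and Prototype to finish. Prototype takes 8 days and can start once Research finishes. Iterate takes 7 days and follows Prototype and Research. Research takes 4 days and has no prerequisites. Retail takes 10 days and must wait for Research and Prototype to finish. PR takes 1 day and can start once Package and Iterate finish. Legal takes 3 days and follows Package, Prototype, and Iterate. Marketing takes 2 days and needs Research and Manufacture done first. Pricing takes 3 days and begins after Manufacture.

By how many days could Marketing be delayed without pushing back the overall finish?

The longest chain is Research→Prototype→Manufacture→Package→Legal = 4+8+1+11+3 = 27; overall finish 27 days.
The longest chain containing Marketing totals 15 days.
So Marketing can slip 27 − 15 = 12 days.

12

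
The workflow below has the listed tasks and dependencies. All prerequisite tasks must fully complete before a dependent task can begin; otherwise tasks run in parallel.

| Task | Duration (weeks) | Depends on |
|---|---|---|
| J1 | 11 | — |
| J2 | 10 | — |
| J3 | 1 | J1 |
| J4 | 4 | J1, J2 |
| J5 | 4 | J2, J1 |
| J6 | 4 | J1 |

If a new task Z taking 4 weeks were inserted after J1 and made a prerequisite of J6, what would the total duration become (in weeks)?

19

Originally the plan takes 15 weeks.
With Z inserted, J6 now waits for max(J1, Z).
New critical path: J1→Z→J6 = 11+4+4 = 19 ⇒ 19 weeks.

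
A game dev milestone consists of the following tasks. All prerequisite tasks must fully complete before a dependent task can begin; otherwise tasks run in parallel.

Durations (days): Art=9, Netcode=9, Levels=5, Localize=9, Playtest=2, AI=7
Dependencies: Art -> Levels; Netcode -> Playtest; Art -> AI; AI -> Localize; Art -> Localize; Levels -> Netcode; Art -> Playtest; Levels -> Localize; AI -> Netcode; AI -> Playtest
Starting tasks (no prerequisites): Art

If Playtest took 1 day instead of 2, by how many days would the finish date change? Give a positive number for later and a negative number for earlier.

-1

Actual critical path: Art→AI→Netcode→Playtest = 9+7+9+2 = 27 ⇒ 27 days.
Since Playtest is critical, the -1 change carries straight to that chain (now 26 days).
That remains the longest chain; total 26 days.
Change in finish: 26 − 27 = -1 days.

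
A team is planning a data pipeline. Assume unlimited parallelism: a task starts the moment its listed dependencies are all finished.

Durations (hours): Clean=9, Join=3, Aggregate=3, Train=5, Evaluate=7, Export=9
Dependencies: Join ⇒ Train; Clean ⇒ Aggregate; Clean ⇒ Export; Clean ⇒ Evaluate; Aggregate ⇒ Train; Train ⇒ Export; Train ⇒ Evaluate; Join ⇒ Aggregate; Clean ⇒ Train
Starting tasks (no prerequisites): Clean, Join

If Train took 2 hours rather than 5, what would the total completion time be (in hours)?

As given, the longest chain is Clean→Aggregate→Train→Export = 9+3+5+9 = 26, so the finish is 26 hours.
Train is on the critical path; changing it to 2 makes that path 23 hours.
No other chain overtakes it, so the finish is 23 hours.

23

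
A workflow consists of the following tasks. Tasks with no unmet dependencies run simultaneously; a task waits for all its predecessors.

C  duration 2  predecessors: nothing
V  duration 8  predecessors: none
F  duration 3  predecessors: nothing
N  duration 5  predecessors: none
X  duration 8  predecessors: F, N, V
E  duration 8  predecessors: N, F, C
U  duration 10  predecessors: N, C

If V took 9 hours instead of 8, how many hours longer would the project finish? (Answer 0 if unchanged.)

1

The binding path is V→X = 8+8 = 16; finish at 16 hours.
Since V is critical, the +1 change carries straight to that chain (now 17 hours).
That remains the longest chain; total 17 hours.
Change in finish: 17 − 16 = +1 hours.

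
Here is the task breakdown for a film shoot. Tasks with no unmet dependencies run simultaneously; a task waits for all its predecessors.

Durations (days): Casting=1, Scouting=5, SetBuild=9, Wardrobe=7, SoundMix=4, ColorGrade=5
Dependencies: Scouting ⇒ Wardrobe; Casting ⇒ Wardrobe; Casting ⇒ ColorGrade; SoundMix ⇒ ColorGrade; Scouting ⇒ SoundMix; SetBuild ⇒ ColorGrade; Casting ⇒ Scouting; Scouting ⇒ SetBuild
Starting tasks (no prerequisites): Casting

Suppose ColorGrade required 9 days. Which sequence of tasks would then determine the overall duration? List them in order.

Casting, Scouting, SetBuild, ColorGrade

The binding path is Casting→Scouting→SetBuild→ColorGrade = 1+5+9+5 = 20; finish at 20 days.
ColorGrade is on the critical path; changing it to 9 makes that path 24 days.
The critical path is still Casting→Scouting→SetBuild→ColorGrade; finish is now 24 days.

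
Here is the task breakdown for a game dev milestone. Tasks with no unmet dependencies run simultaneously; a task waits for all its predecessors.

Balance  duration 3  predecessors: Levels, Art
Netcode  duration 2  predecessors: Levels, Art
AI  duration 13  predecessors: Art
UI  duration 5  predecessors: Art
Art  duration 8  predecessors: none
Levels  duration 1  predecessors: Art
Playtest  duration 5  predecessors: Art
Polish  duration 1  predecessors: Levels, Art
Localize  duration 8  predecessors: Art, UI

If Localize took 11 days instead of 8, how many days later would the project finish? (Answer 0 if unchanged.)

Actual critical path: Art→UI→Localize = 8+5+8 = 21 ⇒ 21 days.
Localize is on the critical path; changing it to 11 makes that path 24 days.
No other chain overtakes it, so the finish is 24 days.
Change in finish: 24 − 21 = +3 days.

3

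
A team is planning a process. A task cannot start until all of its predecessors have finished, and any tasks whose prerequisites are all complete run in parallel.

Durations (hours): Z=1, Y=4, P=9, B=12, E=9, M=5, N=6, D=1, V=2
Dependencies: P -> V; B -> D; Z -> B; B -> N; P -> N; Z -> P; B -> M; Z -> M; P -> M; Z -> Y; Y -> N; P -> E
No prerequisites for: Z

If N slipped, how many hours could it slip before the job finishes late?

Z→P→E = 1+9+9 = 19 sets the makespan at 19 hours.
N finishes as early as 19 and must finish by 19.
Float = 19 − 19 = 0.

0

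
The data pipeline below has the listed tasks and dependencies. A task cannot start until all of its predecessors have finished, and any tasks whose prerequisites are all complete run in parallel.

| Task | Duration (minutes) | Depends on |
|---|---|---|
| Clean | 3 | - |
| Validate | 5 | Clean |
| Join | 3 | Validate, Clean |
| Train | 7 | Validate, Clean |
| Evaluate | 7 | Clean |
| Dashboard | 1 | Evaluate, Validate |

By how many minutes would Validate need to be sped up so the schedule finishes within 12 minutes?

Current finish: 15 minutes; target: 12.
Validate is on every critical path, so each minute cut from Validate cuts the finish by one (this holds down to a finish of 11).
Need 15 − 12 = 3 minutes off Validate → Validate becomes 2 minutes, finish becomes 12.

3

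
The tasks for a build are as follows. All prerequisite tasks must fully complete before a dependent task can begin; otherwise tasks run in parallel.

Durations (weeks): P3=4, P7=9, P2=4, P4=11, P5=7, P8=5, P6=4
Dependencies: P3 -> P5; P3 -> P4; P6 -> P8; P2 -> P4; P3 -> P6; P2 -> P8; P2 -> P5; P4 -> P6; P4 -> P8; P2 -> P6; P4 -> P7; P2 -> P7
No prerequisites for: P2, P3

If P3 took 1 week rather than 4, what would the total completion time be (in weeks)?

Actual critical path: P3→P4→P6→P8 = 4+11+4+5 = 24 ⇒ 24 weeks.
P3 lies on that path, so at 1 week the path becomes 21 weeks.
Now P2→P4→P6→P8 = 4+11+4+5 = 24 is longest, so the finish becomes 24 weeks.

24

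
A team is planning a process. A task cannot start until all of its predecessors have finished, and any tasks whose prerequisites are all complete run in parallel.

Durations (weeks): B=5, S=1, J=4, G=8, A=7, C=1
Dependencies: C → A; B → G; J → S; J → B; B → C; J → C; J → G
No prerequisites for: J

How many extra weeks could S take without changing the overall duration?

J→B→C→A = 4+5+1+7 = 17 sets the makespan at 17 weeks.
S finishes as early as 5 and must finish by 17.
Slack of S = 16 − 4 = 12 weeks.

12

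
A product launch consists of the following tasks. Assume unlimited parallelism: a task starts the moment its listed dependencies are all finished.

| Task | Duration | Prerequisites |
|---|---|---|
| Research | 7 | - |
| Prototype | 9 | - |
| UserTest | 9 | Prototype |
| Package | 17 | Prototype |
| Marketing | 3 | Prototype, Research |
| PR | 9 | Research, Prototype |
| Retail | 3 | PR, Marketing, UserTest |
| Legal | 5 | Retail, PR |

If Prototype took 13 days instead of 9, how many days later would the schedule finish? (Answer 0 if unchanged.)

4

Actual critical path: Prototype→UserTest→Retail→Legal = 9+9+3+5 = 26 ⇒ 26 days.
Since Prototype is critical, the +4 change carries straight to that chain (now 30 days).
No other chain overtakes it, so the finish is 30 days.
Change in finish: 30 − 26 = +4 days.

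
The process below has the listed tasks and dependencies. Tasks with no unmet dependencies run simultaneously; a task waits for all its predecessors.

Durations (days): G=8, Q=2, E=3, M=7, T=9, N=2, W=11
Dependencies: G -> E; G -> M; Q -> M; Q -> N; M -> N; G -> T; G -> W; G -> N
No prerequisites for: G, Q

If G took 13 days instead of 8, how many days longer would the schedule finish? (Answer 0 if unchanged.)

Actual critical path: G→W = 8+11 = 19 ⇒ 19 days.
Since G is critical, the +5 change carries straight to that chain (now 24 days).
The critical path is still G→W; finish is now 24 days.
Change in finish: 24 − 19 = +5 days.

5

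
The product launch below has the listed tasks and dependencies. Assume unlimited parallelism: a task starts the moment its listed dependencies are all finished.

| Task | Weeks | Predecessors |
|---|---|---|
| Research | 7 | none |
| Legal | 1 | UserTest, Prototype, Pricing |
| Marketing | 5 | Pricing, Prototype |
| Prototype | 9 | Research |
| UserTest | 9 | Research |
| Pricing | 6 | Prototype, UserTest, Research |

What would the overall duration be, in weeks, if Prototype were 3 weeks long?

27

The binding path is Research→Prototype→Pricing→Marketing = 7+9+6+5 = 27; finish at 27 weeks.
Prototype is on the critical path; changing it to 3 makes that path 21 weeks.
New critical path: Research→UserTest→Pricing→Marketing = 7+9+6+5 = 27 ⇒ 27 weeks.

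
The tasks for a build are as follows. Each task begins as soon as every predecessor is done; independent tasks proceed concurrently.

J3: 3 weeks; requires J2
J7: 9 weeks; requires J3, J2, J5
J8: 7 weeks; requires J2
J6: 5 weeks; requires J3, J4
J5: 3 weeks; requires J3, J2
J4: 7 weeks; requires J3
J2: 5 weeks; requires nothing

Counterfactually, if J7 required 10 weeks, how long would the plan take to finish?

The binding path is J2→J3→J5→J7 = 5+3+3+9 = 20; finish at 20 weeks.
J7 lies on that path, so at 10 weeks the path becomes 21 weeks.
No other chain overtakes it, so the finish is 21 weeks.

21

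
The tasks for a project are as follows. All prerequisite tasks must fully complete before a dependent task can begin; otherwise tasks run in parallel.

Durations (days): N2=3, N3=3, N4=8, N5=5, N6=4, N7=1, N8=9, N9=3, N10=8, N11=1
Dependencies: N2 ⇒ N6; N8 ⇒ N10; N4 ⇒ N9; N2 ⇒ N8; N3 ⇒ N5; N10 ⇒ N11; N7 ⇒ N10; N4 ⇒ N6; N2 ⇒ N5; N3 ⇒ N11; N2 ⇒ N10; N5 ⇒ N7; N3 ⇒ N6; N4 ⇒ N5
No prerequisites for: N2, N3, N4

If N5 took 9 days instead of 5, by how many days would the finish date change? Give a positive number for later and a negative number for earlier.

Baseline: N4→N5→N7→N10→N11 = 8+5+1+8+1 = 23 → 23 days.
N5 lies on that path, so at 9 days the path becomes 27 days.
No other chain overtakes it, so the finish is 27 days.
Change in finish: 27 − 23 = +4 days.

4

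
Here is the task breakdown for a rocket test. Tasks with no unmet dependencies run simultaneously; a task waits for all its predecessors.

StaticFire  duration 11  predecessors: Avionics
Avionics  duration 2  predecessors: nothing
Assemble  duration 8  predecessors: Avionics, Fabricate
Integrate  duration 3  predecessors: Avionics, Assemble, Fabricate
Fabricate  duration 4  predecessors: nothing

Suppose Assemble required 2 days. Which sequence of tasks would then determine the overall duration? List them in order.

As given, the longest chain is Fabricate→Assemble→Integrate = 4+8+3 = 15, so the finish is 15 days.
Assemble lies on that path, so at 2 days the path becomes 9 days.
Now Avionics→StaticFire = 2+11 = 13 is longest, so the finish becomes 13 days.

Avionics, StaticFire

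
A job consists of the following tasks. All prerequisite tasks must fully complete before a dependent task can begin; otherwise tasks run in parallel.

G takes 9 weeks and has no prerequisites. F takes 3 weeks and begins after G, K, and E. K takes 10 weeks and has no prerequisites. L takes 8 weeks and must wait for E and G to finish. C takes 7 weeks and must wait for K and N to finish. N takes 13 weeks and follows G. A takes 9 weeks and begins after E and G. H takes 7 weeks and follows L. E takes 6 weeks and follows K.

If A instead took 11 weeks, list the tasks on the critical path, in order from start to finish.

The binding path is K→E→L→H = 10+6+8+7 = 31; finish at 31 weeks.
The longest path through A is only 25 weeks, so A has float 6.
No other chain overtakes it, so the finish is 31 weeks.

K, E, L, H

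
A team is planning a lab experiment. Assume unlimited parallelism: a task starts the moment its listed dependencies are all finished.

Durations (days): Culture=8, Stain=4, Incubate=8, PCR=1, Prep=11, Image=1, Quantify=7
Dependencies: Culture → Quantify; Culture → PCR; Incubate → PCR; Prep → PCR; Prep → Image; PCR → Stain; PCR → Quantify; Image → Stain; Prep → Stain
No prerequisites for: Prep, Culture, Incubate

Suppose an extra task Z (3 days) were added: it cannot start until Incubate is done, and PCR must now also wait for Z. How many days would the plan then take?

19

Originally the plan takes 19 days.
With Z inserted, PCR now waits for max(Prep, Culture, Incubate, Z).
New critical path: Prep→PCR→Quantify = 11+1+7 = 19 ⇒ 19 days.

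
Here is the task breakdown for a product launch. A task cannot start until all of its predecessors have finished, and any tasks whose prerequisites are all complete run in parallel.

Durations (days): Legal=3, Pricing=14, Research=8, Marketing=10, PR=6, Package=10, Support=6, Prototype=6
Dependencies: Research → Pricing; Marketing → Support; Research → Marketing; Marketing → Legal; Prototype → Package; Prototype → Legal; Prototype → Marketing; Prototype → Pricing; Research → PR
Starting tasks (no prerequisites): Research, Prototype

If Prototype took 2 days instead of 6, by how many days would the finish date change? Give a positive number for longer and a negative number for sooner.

The binding path is Research→Marketing→Support = 8+10+6 = 24; finish at 24 days.
Prototype is off the critical path — its longest chain is 22 days, giving 2 of slack.
No other chain overtakes it, so the finish is 24 days.
Change in finish: 24 − 24 = +0 days.

0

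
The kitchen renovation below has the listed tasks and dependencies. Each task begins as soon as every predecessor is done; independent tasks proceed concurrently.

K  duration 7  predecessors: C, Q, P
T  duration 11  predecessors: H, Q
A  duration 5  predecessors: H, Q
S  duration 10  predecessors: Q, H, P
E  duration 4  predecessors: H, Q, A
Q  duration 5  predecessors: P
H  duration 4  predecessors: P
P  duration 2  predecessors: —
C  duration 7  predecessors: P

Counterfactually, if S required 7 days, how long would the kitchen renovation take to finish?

18

As given, the longest chain is P→Q→T = 2+5+11 = 18, so the finish is 18 days.
S is off the critical path — its longest chain is 17 days, giving 1 of slack.
The critical path is still P→Q→T; finish is now 18 days.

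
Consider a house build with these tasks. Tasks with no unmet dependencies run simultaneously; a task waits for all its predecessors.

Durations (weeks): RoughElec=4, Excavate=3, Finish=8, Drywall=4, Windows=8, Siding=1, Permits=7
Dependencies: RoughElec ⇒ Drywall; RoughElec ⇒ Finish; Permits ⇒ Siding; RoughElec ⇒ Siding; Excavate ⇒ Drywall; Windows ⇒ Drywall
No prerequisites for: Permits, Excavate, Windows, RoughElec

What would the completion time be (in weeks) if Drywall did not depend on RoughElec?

Before: longest chain Windows→Drywall = 8+4 = 12, finish 12.
Dropping RoughElec→Drywall doesn't change Drywall's earliest start (8); another predecessor still binds.
After: Windows→Drywall = 8+4 = 12 → 12 weeks.

12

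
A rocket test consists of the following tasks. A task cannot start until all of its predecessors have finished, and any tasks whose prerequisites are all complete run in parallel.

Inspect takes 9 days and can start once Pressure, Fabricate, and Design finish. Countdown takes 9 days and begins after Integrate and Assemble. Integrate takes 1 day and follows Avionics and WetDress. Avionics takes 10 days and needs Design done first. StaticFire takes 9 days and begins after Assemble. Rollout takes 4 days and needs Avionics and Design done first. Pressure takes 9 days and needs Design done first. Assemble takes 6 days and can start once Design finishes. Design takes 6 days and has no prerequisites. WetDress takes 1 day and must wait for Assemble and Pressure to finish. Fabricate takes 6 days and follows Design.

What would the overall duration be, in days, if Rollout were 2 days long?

Baseline: Design→Avionics→Integrate→Countdown = 6+10+1+9 = 26 → 26 days.
Rollout is off the critical path — its longest chain is 20 days, giving 6 of slack.
The critical path is still Design→Avionics→Integrate→Countdown; finish is now 26 days.

26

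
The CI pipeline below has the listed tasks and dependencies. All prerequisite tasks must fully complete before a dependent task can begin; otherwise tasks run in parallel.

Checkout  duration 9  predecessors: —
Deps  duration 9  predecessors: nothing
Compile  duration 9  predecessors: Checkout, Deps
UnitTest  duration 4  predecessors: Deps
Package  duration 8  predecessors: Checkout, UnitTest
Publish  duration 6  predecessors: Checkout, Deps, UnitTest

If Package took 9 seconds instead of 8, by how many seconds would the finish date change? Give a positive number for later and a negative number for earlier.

1

Critical path before the change: Deps→UnitTest→Package = 9+4+8 = 21 giving 21 seconds.
Since Package is critical, the +1 change carries straight to that chain (now 22 seconds).
That remains the longest chain; total 22 seconds.
Change in finish: 22 − 21 = +1 seconds.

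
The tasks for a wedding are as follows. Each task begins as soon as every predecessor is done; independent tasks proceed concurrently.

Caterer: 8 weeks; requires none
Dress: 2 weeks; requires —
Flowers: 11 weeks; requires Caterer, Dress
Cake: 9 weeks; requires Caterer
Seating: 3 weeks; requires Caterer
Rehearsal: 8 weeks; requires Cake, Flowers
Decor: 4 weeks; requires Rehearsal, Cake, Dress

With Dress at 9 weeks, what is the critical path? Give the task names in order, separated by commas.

Dress, Flowers, Rehearsal, Decor

Critical path before the change: Caterer→Flowers→Rehearsal→Decor = 8+11+8+4 = 31 giving 31 weeks.
Dress has 6 weeks of float (longest path through it is 25).
Now Dress→Flowers→Rehearsal→Decor = 9+11+8+4 = 32 is longest, so the finish becomes 32 weeks.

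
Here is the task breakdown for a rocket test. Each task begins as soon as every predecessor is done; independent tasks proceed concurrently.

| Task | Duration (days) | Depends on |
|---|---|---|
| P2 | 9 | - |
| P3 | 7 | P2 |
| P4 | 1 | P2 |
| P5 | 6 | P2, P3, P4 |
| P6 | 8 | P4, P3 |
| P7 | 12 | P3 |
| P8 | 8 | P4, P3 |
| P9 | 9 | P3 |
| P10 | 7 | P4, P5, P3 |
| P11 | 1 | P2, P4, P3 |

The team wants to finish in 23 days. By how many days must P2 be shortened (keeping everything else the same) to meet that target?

Current finish: 29 days; target: 23.
P2 is on every critical path, so each day cut from P2 cuts the finish by one (this holds down to a finish of 21).
Need 29 − 23 = 6 days off P2 → P2 becomes 3 days, finish becomes 23.

6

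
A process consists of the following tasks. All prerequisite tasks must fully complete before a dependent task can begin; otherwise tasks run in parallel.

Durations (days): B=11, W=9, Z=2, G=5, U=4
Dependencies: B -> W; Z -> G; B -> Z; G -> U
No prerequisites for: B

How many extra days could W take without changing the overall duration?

2

The longest chain is B→Z→G→U = 11+2+5+4 = 22; overall finish 22 days.
W finishes as early as 20 and must finish by 22.
So W can slip 22 − 20 = 2 days.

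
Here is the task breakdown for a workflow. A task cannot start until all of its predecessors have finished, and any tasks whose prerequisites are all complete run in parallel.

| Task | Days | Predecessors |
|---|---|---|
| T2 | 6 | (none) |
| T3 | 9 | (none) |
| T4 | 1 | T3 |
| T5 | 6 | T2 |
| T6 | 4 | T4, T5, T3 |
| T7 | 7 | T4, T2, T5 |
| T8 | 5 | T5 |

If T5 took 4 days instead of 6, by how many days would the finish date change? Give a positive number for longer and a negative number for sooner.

-2

Actual critical path: T2→T5→T7 = 6+6+7 = 19 ⇒ 19 days.
T5 lies on that path, so at 4 days the path becomes 17 days.
The critical path is still T2→T5→T7; finish is now 17 days.
Change in finish: 17 − 19 = -2 days.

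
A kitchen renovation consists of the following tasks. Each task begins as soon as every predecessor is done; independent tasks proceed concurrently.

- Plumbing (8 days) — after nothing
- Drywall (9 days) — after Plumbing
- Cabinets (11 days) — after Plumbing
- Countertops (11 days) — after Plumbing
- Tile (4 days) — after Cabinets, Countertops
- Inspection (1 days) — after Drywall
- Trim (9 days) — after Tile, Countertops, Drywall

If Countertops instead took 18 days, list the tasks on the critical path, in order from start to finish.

As given, the longest chain is Plumbing→Countertops→Tile→Trim = 8+11+4+9 = 32, so the finish is 32 days.
Countertops lies on that path, so at 18 days the path becomes 39 days.
The critical path is still Plumbing→Countertops→Tile→Trim; finish is now 39 days.

Plumbing, Countertops, Tile, Trim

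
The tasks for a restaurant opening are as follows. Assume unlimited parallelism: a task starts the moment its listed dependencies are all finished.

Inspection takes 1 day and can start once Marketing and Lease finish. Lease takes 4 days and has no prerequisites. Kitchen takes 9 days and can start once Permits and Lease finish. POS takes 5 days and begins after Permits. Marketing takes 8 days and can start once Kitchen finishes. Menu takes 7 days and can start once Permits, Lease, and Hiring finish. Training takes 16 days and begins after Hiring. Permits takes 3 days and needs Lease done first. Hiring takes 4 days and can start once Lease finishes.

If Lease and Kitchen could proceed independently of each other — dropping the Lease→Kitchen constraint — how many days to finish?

25

Original critical path: Lease→Permits→Kitchen→Marketing→Inspection = 4+3+9+8+1 = 25 ⇒ 25 days.
Dropping Lease→Kitchen doesn't change Kitchen's earliest start (7); another predecessor still binds.
New critical path: Lease→Permits→Kitchen→Marketing→Inspection = 4+3+9+8+1 = 25 ⇒ 25 days.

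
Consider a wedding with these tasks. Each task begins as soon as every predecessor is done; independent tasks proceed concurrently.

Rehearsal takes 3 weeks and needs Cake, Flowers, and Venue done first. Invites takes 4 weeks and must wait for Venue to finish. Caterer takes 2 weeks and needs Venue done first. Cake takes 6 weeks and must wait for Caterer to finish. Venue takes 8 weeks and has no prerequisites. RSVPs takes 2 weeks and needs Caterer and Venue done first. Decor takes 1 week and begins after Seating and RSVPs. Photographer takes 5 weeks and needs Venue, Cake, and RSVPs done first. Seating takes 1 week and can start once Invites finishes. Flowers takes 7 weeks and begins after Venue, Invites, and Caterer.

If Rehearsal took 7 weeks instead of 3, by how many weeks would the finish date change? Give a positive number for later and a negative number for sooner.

Actual critical path: Venue→Invites→Flowers→Rehearsal = 8+4+7+3 = 22 ⇒ 22 weeks.
Rehearsal is on the critical path; changing it to 7 makes that path 26 weeks.
No other chain overtakes it, so the finish is 26 weeks.
Change in finish: 26 − 22 = +4 weeks.

4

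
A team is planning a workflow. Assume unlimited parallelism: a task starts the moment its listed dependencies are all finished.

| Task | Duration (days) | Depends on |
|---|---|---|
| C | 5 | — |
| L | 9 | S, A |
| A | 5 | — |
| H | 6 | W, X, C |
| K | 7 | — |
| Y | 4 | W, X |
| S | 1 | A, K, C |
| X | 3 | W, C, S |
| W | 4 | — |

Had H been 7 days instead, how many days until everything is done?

18

Actual critical path: K→S→X→H = 7+1+3+6 = 17 ⇒ 17 days.
Since H is critical, the +1 change carries straight to that chain (now 18 days).
No other chain overtakes it, so the finish is 18 days.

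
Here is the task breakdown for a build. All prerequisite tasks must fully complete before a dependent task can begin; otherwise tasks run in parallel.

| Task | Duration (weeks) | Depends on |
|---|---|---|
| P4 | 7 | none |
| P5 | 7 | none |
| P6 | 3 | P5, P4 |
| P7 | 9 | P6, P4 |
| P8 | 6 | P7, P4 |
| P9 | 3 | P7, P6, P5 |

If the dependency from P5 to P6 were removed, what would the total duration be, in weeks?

25

Original critical path: P4→P6→P7→P8 = 7+3+9+6 = 25 ⇒ 25 weeks.
Dropping P5→P6 doesn't change P6's earliest start (7); another predecessor still binds.
The longest chain is now P4→P6→P7→P8 = 7+3+9+6 = 25, so the job takes 25 weeks.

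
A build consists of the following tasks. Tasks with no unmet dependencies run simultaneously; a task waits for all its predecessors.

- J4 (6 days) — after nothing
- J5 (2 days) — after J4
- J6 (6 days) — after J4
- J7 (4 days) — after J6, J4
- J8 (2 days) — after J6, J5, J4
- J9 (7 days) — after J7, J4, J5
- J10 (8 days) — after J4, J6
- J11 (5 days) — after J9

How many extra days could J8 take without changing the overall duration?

14

J4→J6→J7→J9→J11 = 6+6+4+7+5 = 28 sets the makespan at 28 days.
J8 finishes as early as 14 and must finish by 28.
Slack of J8 = 26 − 12 = 14 days.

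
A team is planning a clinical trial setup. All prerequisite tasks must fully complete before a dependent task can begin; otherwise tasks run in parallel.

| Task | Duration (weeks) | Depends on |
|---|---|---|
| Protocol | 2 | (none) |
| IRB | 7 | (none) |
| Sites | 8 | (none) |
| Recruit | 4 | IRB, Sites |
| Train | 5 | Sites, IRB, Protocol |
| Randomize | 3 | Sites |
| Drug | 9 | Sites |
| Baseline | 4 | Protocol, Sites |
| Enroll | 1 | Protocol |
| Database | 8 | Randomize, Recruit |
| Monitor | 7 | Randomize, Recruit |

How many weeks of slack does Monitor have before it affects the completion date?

1

Sites→Recruit→Database = 8+4+8 = 20 sets the makespan at 20 weeks.
Longest path through Monitor: 19 weeks (earliest finish 19, latest finish 20).
Slack of Monitor = 13 − 12 = 1 week.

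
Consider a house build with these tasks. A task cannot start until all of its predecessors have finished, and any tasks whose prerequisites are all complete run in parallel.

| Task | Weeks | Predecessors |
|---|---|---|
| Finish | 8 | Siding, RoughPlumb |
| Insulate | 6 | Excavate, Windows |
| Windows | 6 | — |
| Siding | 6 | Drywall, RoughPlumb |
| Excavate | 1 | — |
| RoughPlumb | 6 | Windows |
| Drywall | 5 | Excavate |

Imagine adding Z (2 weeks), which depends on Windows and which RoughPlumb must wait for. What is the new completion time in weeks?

Originally the house build takes 26 weeks.
With Z inserted, RoughPlumb now waits for max(Windows, Z).
New critical path: Windows→Z→RoughPlumb→Siding→Finish = 6+2+6+6+8 = 28 ⇒ 28 weeks.

28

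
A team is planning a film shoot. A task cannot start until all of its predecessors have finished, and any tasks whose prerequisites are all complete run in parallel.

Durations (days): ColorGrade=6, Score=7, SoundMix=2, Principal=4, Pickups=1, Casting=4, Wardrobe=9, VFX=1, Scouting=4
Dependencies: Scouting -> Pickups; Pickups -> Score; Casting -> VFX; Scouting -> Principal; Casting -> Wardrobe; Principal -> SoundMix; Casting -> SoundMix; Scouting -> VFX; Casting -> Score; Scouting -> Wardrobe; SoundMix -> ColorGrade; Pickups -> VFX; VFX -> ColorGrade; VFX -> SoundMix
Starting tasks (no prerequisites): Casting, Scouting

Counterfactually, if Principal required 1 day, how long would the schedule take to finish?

Actual critical path: Scouting→Principal→SoundMix→ColorGrade = 4+4+2+6 = 16 ⇒ 16 days.
Principal is on the critical path; changing it to 1 makes that path 13 days.
New critical path: Scouting→Pickups→VFX→SoundMix→ColorGrade = 4+1+1+2+6 = 14 ⇒ 14 days.

14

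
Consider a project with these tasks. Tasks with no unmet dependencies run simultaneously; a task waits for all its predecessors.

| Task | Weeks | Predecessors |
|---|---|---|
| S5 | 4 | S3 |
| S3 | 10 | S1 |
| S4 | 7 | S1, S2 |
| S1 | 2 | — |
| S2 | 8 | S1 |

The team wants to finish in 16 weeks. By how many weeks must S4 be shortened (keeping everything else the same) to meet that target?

1

Current finish: 17 weeks; target: 16.
S4 is on every critical path, so each week cut from S4 cuts the finish by one (this holds down to a finish of 16).
Need 17 − 16 = 1 week off S4 → S4 becomes 6 weeks, finish becomes 16.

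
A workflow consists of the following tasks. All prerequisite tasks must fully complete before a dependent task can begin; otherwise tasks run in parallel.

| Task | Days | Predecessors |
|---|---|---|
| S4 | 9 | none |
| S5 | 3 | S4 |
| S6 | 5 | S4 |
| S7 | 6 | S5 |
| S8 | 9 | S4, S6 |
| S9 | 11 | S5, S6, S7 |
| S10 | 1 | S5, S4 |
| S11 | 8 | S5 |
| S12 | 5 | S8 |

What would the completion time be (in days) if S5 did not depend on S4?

With the dependency in place, S4→S5→S7→S9 = 9+3+6+11 = 29 sets the finish at 29 days.
Without S4→S5, S5's earliest start moves from 9 to 0.
The longest chain is now S4→S6→S8→S12 = 9+5+9+5 = 28, so the workflow takes 28 days.

28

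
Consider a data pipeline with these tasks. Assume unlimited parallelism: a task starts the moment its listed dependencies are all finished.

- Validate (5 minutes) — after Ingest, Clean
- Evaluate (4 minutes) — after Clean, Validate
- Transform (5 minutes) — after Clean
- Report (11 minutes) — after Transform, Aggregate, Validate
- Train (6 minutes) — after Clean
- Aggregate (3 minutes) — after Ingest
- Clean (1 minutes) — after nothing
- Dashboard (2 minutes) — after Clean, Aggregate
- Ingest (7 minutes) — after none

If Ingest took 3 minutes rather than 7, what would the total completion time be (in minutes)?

Actual critical path: Ingest→Validate→Report = 7+5+11 = 23 ⇒ 23 minutes.
Since Ingest is critical, the -4 change carries straight to that chain (now 19 minutes).
The critical path is still Ingest→Validate→Report; finish is now 19 minutes.

19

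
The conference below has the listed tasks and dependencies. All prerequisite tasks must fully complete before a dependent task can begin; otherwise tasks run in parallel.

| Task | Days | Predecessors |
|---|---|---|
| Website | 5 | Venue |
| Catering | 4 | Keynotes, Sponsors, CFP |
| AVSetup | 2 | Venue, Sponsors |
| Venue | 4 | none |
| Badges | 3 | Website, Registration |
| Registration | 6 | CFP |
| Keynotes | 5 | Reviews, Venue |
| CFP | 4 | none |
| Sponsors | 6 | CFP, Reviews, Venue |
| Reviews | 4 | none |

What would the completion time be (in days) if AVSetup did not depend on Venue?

Original critical path: Venue→Sponsors→Catering = 4+6+4 = 14 ⇒ 14 days.
Dropping Venue→AVSetup doesn't change AVSetup's earliest start (10); another predecessor still binds.
After: Venue→Sponsors→Catering = 4+6+4 = 14 → 14 days.

14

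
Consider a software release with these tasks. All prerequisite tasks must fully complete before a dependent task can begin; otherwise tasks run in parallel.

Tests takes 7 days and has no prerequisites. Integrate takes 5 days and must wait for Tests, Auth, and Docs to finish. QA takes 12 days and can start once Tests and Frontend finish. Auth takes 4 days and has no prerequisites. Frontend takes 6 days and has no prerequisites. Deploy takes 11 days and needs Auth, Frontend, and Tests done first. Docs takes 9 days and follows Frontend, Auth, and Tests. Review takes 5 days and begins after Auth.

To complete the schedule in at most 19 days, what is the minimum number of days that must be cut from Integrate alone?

2

Current finish: 21 days; target: 19.
Integrate is on every critical path, so each day cut from Integrate cuts the finish by one (this holds down to a finish of 19).
Need 21 − 19 = 2 days off Integrate → Integrate becomes 3 days, finish becomes 19.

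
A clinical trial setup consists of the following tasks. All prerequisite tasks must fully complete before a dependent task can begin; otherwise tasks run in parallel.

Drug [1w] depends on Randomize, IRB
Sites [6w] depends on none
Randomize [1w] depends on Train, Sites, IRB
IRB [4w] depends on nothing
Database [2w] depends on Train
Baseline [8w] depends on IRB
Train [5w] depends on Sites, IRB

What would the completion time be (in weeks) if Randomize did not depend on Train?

With the dependency in place, Sites→Train→Randomize→Drug = 6+5+1+1 = 13 sets the finish at 13 weeks.
Without Train→Randomize, Randomize's earliest start moves from 11 to 6.
After: Sites→Train→Database = 6+5+2 = 13 → 13 weeks.

13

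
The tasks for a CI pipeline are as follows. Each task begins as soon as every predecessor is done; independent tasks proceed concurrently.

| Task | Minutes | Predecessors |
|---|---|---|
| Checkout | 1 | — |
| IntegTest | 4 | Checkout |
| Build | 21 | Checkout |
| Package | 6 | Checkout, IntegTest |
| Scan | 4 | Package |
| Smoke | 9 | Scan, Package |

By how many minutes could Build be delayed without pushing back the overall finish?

Checkout→IntegTest→Package→Scan→Smoke = 1+4+6+4+9 = 24 sets the makespan at 24 minutes.
The longest chain containing Build totals 22 minutes.
Slack of Build = 3 − 1 = 2 minutes.

2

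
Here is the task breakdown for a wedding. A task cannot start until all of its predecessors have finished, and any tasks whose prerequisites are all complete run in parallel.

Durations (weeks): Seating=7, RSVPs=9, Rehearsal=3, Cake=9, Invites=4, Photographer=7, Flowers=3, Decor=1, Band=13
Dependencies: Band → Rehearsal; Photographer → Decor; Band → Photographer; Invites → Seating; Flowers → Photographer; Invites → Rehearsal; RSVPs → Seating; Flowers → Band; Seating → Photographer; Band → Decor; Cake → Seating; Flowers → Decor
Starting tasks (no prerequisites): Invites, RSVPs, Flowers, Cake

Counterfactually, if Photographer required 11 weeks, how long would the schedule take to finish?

28

Actual critical path: RSVPs→Seating→Photographer→Decor = 9+7+7+1 = 24 ⇒ 24 weeks.
Since Photographer is critical, the +4 change carries straight to that chain (now 28 weeks).
That remains the longest chain; total 28 weeks.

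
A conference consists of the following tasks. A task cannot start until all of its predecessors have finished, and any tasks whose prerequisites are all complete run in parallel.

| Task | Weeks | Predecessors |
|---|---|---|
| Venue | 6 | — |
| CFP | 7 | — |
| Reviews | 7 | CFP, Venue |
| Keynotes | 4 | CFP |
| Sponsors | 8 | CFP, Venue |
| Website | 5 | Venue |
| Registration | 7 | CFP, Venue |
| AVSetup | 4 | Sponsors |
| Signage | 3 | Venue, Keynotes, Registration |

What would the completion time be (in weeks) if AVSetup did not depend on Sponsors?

17

Before: longest chain CFP→Sponsors→AVSetup = 7+8+4 = 19, finish 19.
Without Sponsors→AVSetup, AVSetup's earliest start moves from 15 to 0.
After: CFP→Registration→Signage = 7+7+3 = 17 → 17 weeks.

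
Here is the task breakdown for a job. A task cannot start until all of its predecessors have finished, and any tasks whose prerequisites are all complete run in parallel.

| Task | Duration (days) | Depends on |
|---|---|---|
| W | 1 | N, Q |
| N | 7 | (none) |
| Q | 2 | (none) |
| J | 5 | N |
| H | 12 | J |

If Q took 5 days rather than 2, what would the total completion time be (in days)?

24

Actual critical path: N→J→H = 7+5+12 = 24 ⇒ 24 days.
Q has 21 days of float (longest path through it is 3).
The critical path is still N→J→H; finish is now 24 days.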